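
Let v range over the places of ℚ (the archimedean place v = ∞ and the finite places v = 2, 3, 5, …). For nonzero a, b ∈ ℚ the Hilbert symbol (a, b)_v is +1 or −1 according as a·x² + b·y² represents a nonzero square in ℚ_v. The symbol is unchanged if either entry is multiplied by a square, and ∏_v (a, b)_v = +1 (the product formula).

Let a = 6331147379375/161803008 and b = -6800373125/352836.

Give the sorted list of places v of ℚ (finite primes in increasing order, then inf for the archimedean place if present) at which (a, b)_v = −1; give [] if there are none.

[13, 31]

Mod squares: a ≡ 35061, b ≡ -222053. Check v ∈ {∞, 2, 3, 5, 7, 11, 13, 17, 19, 29, 31}.
v=31: a=31^1·(≡17), b=31^1·(≡30) mod 31; (17|31)=-1, (30|31)=-1; (−1)^{1·1·15}·(-1)^1·(-1)^1 = -1.
v=19: a=19^2·(≡7), b=19^1·(≡1) mod 19; (7|19)=+1, (1|19)=+1; (−1)^{2·1·9}·(+1)^1·(+1)^2 = +1.
v=3: a=3^-7·(≡2), b=3^-6·(≡1) mod 3; (2|3)=-1, (1|3)=+1; (−1)^{-7·-6·1}·(-1)^-6·(+1)^-7 = +1.
v=∞: 35061 > 0 and -222053 < 0  ⇒  (a,b)_∞ = +1.
v=7: a=7^4·(≡6), b=7^2·(≡2) mod 7; (6|7)=-1, (2|7)=+1; (−1)^{4·2·3}·(-1)^2·(+1)^4 = +1.
v=5: a=5^4·(≡4), b=5^4·(≡3) mod 5; (4|5)=+1, (3|5)=-1; (−1)^{4·4·2}·(+1)^4·(-1)^4 = +1.
v=29: a=29^1·(≡16), b=29^1·(≡25) mod 29; (16|29)=+1, (25|29)=+1; (−1)^{1·1·14}·(+1)^1·(+1)^1 = +1.
v=13: a=13^1·(≡8), b=13^1·(≡12) mod 13; (8|13)=-1, (12|13)=+1; (−1)^{1·1·6}·(-1)^1·(+1)^1 = -1.
v=17: a=17^-2·(≡6), b=17^0·(≡8) mod 17; (6|17)=-1, (8|17)=+1; (−1)^{-2·0·8}·(-1)^0·(+1)^-2 = +1.
v=11: a=11^0·(≡4), b=11^-2·(≡4) mod 11; (4|11)=+1, (4|11)=+1; (−1)^{0·-2·5}·(+1)^-2·(+1)^0 = +1.
v=2: v_2(a)=-8, v_2(b)=-2; units ≡ 5, 3 (mod 8); ε·ε+αω+βω = 0·1+-8·1+-2·1 ≡ 0  ⇒  (a,b)_2 = +1.
|Ram(35061, -222053)| = 2, even; anisotropic at {13, 31}.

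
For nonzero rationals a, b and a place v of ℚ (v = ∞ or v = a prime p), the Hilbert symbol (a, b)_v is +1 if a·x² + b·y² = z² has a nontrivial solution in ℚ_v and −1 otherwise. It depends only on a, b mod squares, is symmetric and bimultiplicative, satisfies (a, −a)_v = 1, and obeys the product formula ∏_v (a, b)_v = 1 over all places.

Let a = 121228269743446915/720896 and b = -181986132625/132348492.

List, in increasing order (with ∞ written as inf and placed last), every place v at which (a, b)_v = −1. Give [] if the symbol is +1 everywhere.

Mod squares: a ≡ 74140385, b ≡ -131835. Check v ∈ {∞, 2, 3, 5, 7, 11, 17, 23, 29, 37, 41, 43, 47}.
v=17: a=17^2·(≡1), b=17^1·(≡11) mod 17; (1|17)=+1, (11|17)=-1; (−1)^{2·1·8}·(+1)^1·(-1)^2 = +1.
v=∞: 74140385 > 0 and -131835 < 0  ⇒  (a,b)_∞ = +1.
v=2: v_2(a)=-16, v_2(b)=-2; units ≡ 1, 5 (mod 8); ε·ε+αω+βω = 0·0+-16·1+-2·0 ≡ 0  ⇒  (a,b)_2 = +1.
v=41: a=41^0·(≡27), b=41^-2·(≡39) mod 41; (27|41)=-1, (39|41)=+1; (−1)^{0·-2·20}·(-1)^-2·(+1)^0 = +1.
v=7: a=7^6·(≡1), b=7^0·(≡6) mod 7; (1|7)=+1, (6|7)=-1; (−1)^{6·0·3}·(+1)^0·(-1)^6 = +1.
v=37: a=37^0·(≡26), b=37^2·(≡16) mod 37; (26|37)=+1, (16|37)=+1; (−1)^{0·2·18}·(+1)^2·(+1)^0 = +1.
v=23: a=23^3·(≡5), b=23^0·(≡8) mod 23; (5|23)=-1, (8|23)=+1; (−1)^{3·0·11}·(-1)^0·(+1)^3 = +1.
v=5: a=5^1·(≡3), b=5^3·(≡2) mod 5; (3|5)=-1, (2|5)=-1; (−1)^{1·3·2}·(-1)^3·(-1)^1 = +1.
v=43: a=43^1·(≡31), b=43^0·(≡37) mod 43; (31|43)=+1, (37|43)=-1; (−1)^{1·0·21}·(+1)^0·(-1)^1 = -1.
v=47: a=47^1·(≡30), b=47^1·(≡30) mod 47; (30|47)=-1, (30|47)=-1; (−1)^{1·1·23}·(-1)^1·(-1)^1 = -1.
v=11: a=11^-1·(≡3), b=11^3·(≡3) mod 11; (3|11)=+1, (3|11)=+1; (−1)^{-1·3·5}·(+1)^3·(+1)^-1 = -1.
v=3: a=3^0·(≡2), b=3^-9·(≡2) mod 3; (2|3)=-1, (2|3)=-1; (−1)^{0·-9·1}·(-1)^-9·(-1)^0 = -1.
v=29: a=29^1·(≡18), b=29^0·(≡23) mod 29; (18|29)=-1, (23|29)=+1; (−1)^{1·0·14}·(-1)^0·(+1)^1 = +1.
Ram(74140385, -131835) = {3, 11, 43, 47}; no ℚ_3-point on the conic.

[3, 11, 43, 47]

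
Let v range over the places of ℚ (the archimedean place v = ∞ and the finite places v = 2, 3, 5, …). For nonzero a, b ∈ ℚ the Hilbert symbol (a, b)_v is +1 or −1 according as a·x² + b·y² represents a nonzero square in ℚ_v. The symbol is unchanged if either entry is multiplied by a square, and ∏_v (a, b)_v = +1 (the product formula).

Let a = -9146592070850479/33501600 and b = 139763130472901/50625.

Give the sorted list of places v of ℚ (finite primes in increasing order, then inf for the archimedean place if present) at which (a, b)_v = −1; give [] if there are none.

(a, b) ≡ (-2101748726, 718301) mod (ℚ^×)²; places V = {2, 3, 5, 7, 11, 13, 17, 19, 29, 31, 37, 47, ∞}.
(a,b)_5: α=-2, u≡4; β=-4, v≡1 (mod 5); (4|5)=+1, (1|5)=+1; sign (−1)^0·+1^-4·+1^-2 = +1.
(a,b)_13: α=0, u≡1; β=2, v≡1 (mod 13); (1|13)=+1, (1|13)=+1; sign (−1)^0·+1^2·+1^0 = +1.
(a,b)_19: α=1, u≡9; β=0, v≡6 (mod 19); (9|19)=+1, (6|19)=+1; sign (−1)^0·+1^0·+1^1 = +1.
(a,b)_7: α=5, u≡6; β=0, v≡5 (mod 7); (6|7)=-1, (5|7)=-1; sign (−1)^0·-1^0·-1^5 = -1.
(a,b)_3: α=-4, u≡1; β=-4, v≡2 (mod 3); (1|3)=+1, (2|3)=-1; sign (−1)^0·+1^-4·-1^-4 = +1.
(a,b)_17: α=1, u≡16; β=1, v≡15 (mod 17); (16|17)=+1, (15|17)=+1; sign (−1)^0·+1^1·+1^1 = +1.
(a,b)_∞: sgn(-2101748726)=−, sgn(718301)=+, so +1.
(a,b)_29: α=1, u≡7; β=3, v≡10 (mod 29); (7|29)=+1, (10|29)=-1; sign (−1)^0·+1^3·-1^1 = -1.
(a,b)_31: α=1, u≡14; β=1, v≡7 (mod 31); (14|31)=+1, (7|31)=+1; sign (−1)^1·+1^1·+1^1 = -1.
(a,b)_37: α=4, u≡32; β=2, v≡2 (mod 37); (32|37)=-1, (2|37)=-1; sign (−1)^0·-1^2·-1^4 = +1.
(a,b)_11: α=-1, u≡1; β=0, v≡4 (mod 11); (1|11)=+1, (4|11)=+1; sign (−1)^0·+1^0·+1^-1 = +1.
(a,b)_2: α=-5, β=0; u≡5, v≡5 (mod 8); ε(u)ε(v)=0·0, αω(v)=-5·1, βω(u)=0·1; sum ≡ 1  ⇒  -1.
(a,b)_47: α=-1, u≡45; β=1, v≡8 (mod 47); (45|47)=-1, (8|47)=+1; sign (−1)^1·-1^1·+1^-1 = +1.
|Ram(-2101748726, 718301)| = 4, even; anisotropic at {2, 7, 29, 31}.

[2, 7, 29, 31]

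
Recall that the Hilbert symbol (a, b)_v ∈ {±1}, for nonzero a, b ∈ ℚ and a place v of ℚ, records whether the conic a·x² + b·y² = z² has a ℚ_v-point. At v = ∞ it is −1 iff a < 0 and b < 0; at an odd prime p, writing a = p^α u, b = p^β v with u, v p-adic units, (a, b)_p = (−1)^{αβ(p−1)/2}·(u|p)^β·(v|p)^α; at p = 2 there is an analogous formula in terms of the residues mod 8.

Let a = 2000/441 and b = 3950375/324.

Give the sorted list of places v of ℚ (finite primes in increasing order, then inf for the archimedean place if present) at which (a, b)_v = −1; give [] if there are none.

(a, b) ≡ (5, 935) mod (ℚ^×)²; places V = {2, 3, 5, 7, 11, 13, 17, ∞}.
(a,b)_2: α=4, β=-2; u≡5, v≡7 (mod 8); ε(u)ε(v)=0·1, αω(v)=4·0, βω(u)=-2·1; sum ≡ 0  ⇒  +1.
(a,b)_5: α=3, u≡1; β=3, v≡2 (mod 5); (1|5)=+1, (2|5)=-1; sign (−1)^0·+1^3·-1^3 = -1.
(a,b)_17: α=0, u≡6; β=1, v≡2 (mod 17); (6|17)=-1, (2|17)=+1; sign (−1)^0·-1^1·+1^0 = -1.
(a,b)_3: α=-2, u≡2; β=-4, v≡2 (mod 3); (2|3)=-1, (2|3)=-1; sign (−1)^0·-1^-4·-1^-2 = +1.
(a,b)_∞: sgn(5)=+, sgn(935)=+, so +1.
(a,b)_13: α=0, u≡2; β=2, v≡12 (mod 13); (2|13)=-1, (12|13)=+1; sign (−1)^0·-1^2·+1^0 = +1.
(a,b)_7: α=-2, u≡6; β=0, v≡1 (mod 7); (6|7)=-1, (1|7)=+1; sign (−1)^0·-1^0·+1^-2 = +1.
(a,b)_11: α=0, u≡9; β=1, v≡6 (mod 11); (9|11)=+1, (6|11)=-1; sign (−1)^0·+1^1·-1^0 = +1.
(5, 935 / ℚ) ramifies at {5, 17}: a division algebra.

[5, 17]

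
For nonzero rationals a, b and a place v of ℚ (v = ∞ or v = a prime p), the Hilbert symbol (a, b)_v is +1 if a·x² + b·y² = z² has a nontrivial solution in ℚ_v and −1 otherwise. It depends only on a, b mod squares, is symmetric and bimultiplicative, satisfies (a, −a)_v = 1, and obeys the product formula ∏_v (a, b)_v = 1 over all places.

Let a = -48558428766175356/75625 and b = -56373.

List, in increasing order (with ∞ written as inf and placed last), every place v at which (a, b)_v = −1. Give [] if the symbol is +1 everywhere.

[3, 23, 37, inf]

(a, b) ≡ (-1591, -56373) mod (ℚ^×)²; places V = {2, 3, 5, 7, 11, 19, 23, 37, 43, ∞}.
(a,b)_5: α=-4, u≡4; β=0, v≡2 (mod 5); (4|5)=+1, (2|5)=-1; sign (−1)^0·+1^0·-1^-4 = +1.
(a,b)_7: α=4, u≡6; β=0, v≡5 (mod 7); (6|7)=-1, (5|7)=-1; sign (−1)^0·-1^0·-1^4 = +1.
(a,b)_11: α=-2, u≡3; β=0, v≡2 (mod 11); (3|11)=+1, (2|11)=-1; sign (−1)^0·+1^0·-1^-2 = +1.
(a,b)_19: α=2, u≡5; β=1, v≡16 (mod 19); (5|19)=+1, (16|19)=+1; sign (−1)^0·+1^1·+1^2 = +1.
(a,b)_2: α=2, β=0; u≡1, v≡3 (mod 8); ε(u)ε(v)=0·1, αω(v)=2·1, βω(u)=0·0; sum ≡ 0  ⇒  +1.
(a,b)_37: α=1, u≡15; β=0, v≡15 (mod 37); (15|37)=-1, (15|37)=-1; sign (−1)^0·-1^0·-1^1 = -1.
(a,b)_43: α=3, u≡25; β=1, v≡22 (mod 43); (25|43)=+1, (22|43)=-1; sign (−1)^1·+1^1·-1^3 = +1.
(a,b)_∞: sgn(-1591)=−, sgn(-56373)=−, so -1.
(a,b)_23: α=2, u≡21; β=1, v≡10 (mod 23); (21|23)=-1, (10|23)=-1; sign (−1)^0·-1^1·-1^2 = -1.
(a,b)_3: α=2, u≡2; β=1, v≡1 (mod 3); (2|3)=-1, (1|3)=+1; sign (−1)^0·-1^1·+1^2 = -1.
(-1591, -56373 / ℚ) ramifies at {3, 23, 37, ∞}: a division algebra.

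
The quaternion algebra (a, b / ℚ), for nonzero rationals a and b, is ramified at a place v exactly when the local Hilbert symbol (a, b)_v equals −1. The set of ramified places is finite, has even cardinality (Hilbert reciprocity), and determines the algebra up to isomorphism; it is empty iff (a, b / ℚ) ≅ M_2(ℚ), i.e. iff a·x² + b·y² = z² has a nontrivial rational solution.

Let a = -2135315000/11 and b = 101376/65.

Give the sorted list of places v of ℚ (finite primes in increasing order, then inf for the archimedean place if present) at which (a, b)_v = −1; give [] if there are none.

[11, 13]

Mod squares: a ≡ -154, b ≡ 715. Check v ∈ {∞, 2, 3, 5, 7, 11, 13, 19}.
v=13: a=13^2·(≡7), b=13^-1·(≡3) mod 13; (7|13)=-1, (3|13)=+1; (−1)^{2·-1·6}·(-1)^-1·(+1)^2 = -1.
v=5: a=5^4·(≡1), b=5^-1·(≡2) mod 5; (1|5)=+1, (2|5)=-1; (−1)^{4·-1·2}·(+1)^-1·(-1)^4 = +1.
v=11: a=11^-1·(≡6), b=11^1·(≡2) mod 11; (6|11)=-1, (2|11)=-1; (−1)^{-1·1·5}·(-1)^1·(-1)^-1 = -1.
v=2: v_2(a)=3, v_2(b)=10; units ≡ 3, 3 (mod 8); ε·ε+αω+βω = 1·1+3·1+10·1 ≡ 0  ⇒  (a,b)_2 = +1.
v=∞: -154 < 0 and 715 > 0  ⇒  (a,b)_∞ = +1.
v=3: a=3^0·(≡2), b=3^2·(≡1) mod 3; (2|3)=-1, (1|3)=+1; (−1)^{0·2·1}·(-1)^2·(+1)^0 = +1.
v=7: a=7^1·(≡5), b=7^0·(≡1) mod 7; (5|7)=-1, (1|7)=+1; (−1)^{1·0·3}·(-1)^0·(+1)^1 = +1.
v=19: a=19^2·(≡9), b=19^0·(≡18) mod 19; (9|19)=+1, (18|19)=-1; (−1)^{2·0·9}·(+1)^0·(-1)^2 = +1.
Ram(-154, 715) = {11, 13}; no ℚ_11-point on the conic.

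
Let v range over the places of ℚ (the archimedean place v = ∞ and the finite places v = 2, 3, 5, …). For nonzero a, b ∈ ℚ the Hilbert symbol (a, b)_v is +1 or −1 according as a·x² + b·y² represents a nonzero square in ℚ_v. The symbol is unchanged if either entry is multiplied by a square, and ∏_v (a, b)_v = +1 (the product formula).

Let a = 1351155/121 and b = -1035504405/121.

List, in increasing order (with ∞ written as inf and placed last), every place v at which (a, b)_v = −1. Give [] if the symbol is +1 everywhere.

(a, b) ≡ (7995, -5) mod (ℚ^×)²; places V = {2, 3, 5, 11, 13, 41, ∞}.
(a,b)_2: α=0, β=0; u≡3, v≡3 (mod 8); ε(u)ε(v)=1·1, αω(v)=0·1, βω(u)=0·1; sum ≡ 1  ⇒  -1.
(a,b)_∞: sgn(7995)=+, sgn(-5)=−, so +1.
(a,b)_41: α=1, u≡25; β=2, v≡31 (mod 41); (25|41)=+1, (31|41)=+1; sign (−1)^0·+1^2·+1^1 = +1.
(a,b)_5: α=1, u≡1; β=1, v≡4 (mod 5); (1|5)=+1, (4|5)=+1; sign (−1)^0·+1^1·+1^1 = +1.
(a,b)_11: α=-2, u≡3; β=-2, v≡10 (mod 11); (3|11)=+1, (10|11)=-1; sign (−1)^0·+1^-2·-1^-2 = +1.
(a,b)_13: α=3, u≡1; β=2, v≡8 (mod 13); (1|13)=+1, (8|13)=-1; sign (−1)^0·+1^2·-1^3 = -1.
(a,b)_3: α=1, u≡1; β=6, v≡1 (mod 3); (1|3)=+1, (1|3)=+1; sign (−1)^0·+1^6·+1^1 = +1.
Ram(7995, -5) = {2, 13}; no ℚ_2-point on the conic.

[2, 13]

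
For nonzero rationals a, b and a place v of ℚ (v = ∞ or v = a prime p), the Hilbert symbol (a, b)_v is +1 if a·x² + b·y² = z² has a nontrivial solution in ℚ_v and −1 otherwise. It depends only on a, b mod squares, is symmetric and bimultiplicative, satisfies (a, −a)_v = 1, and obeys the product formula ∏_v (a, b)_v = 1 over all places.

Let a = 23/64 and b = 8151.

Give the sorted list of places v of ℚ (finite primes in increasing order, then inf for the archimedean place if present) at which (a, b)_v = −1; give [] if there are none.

Mod squares: a ≡ 23, b ≡ 8151. Check v ∈ {∞, 2, 3, 11, 13, 19, 23}.
v=2: v_2(a)=-6, v_2(b)=0; units ≡ 7, 7 (mod 8); ε·ε+αω+βω = 1·1+-6·0+0·0 ≡ 1  ⇒  (a,b)_2 = -1.
v=13: a=13^0·(≡3), b=13^1·(≡3) mod 13; (3|13)=+1, (3|13)=+1; (−1)^{0·1·6}·(+1)^1·(+1)^0 = +1.
v=19: a=19^0·(≡6), b=19^1·(≡11) mod 19; (6|19)=+1, (11|19)=+1; (−1)^{0·1·9}·(+1)^1·(+1)^0 = +1.
v=11: a=11^0·(≡5), b=11^1·(≡4) mod 11; (5|11)=+1, (4|11)=+1; (−1)^{0·1·5}·(+1)^1·(+1)^0 = +1.
v=23: a=23^1·(≡9), b=23^0·(≡9) mod 23; (9|23)=+1, (9|23)=+1; (−1)^{1·0·11}·(+1)^0·(+1)^1 = +1.
v=∞: 23 > 0 and 8151 > 0  ⇒  (a,b)_∞ = +1.
v=3: a=3^0·(≡2), b=3^1·(≡2) mod 3; (2|3)=-1, (2|3)=-1; (−1)^{0·1·1}·(-1)^1·(-1)^0 = -1.
(23, 8151 / ℚ) ramifies at {2, 3}: a division algebra.

[2, 3]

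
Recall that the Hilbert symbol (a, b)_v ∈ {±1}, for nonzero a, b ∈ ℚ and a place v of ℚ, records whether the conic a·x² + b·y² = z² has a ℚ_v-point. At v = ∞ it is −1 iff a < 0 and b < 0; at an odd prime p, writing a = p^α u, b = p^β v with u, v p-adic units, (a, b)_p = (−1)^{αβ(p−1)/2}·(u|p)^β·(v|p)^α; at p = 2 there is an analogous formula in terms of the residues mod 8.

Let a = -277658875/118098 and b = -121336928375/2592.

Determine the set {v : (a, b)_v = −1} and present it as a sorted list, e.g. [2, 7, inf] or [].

[2, 5, 13, 17, 19, inf]

Mod squares: a ≡ -41990, b ≡ -50830. Check v ∈ {∞, 2, 3, 5, 13, 17, 19, 23}.
v=3: a=3^-10·(≡1), b=3^-4·(≡2) mod 3; (1|3)=+1, (2|3)=-1; (−1)^{-10·-4·1}·(+1)^-4·(-1)^-10 = +1.
v=17: a=17^1·(≡6), b=17^1·(≡8) mod 17; (6|17)=-1, (8|17)=+1; (−1)^{1·1·8}·(-1)^1·(+1)^1 = -1.
v=∞: -41990 < 0 and -50830 < 0  ⇒  (a,b)_∞ = -1.
v=19: a=19^1·(≡10), b=19^2·(≡8) mod 19; (10|19)=-1, (8|19)=-1; (−1)^{1·2·9}·(-1)^2·(-1)^1 = -1.
v=13: a=13^1·(≡11), b=13^1·(≡12) mod 13; (11|13)=-1, (12|13)=+1; (−1)^{1·1·6}·(-1)^1·(+1)^1 = -1.
v=5: a=5^3·(≡3), b=5^3·(≡4) mod 5; (3|5)=-1, (4|5)=+1; (−1)^{3·3·2}·(-1)^3·(+1)^3 = -1.
v=2: v_2(a)=-1, v_2(b)=-5; units ≡ 5, 1 (mod 8); ε·ε+αω+βω = 0·0+-1·0+-5·1 ≡ 1  ⇒  (a,b)_2 = -1.
v=23: a=23^2·(≡12), b=23^3·(≡21) mod 23; (12|23)=+1, (21|23)=-1; (−1)^{2·3·11}·(+1)^3·(-1)^2 = +1.
|Ram(-41990, -50830)| = 6, even; anisotropic at {2, 5, 13, 17, 19, ∞}.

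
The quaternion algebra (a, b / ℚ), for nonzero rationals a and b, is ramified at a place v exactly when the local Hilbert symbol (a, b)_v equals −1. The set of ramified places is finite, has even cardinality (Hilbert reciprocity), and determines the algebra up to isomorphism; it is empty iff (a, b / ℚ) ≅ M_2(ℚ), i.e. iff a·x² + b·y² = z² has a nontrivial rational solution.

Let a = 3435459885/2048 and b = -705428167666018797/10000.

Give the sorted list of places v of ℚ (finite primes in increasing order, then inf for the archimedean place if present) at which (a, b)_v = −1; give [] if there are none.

(a, b) ≡ (330, -13) mod (ℚ^×)²; places V = {2, 3, 5, 7, 11, 13, 17, ∞}.
(a,b)_11: α=1, u≡8; β=2, v≡3 (mod 11); (8|11)=-1, (3|11)=+1; sign (−1)^0·-1^2·+1^1 = +1.
(a,b)_3: α=7, u≡2; β=8, v≡2 (mod 3); (2|3)=-1, (2|3)=-1; sign (−1)^0·-1^8·-1^7 = -1.
(a,b)_2: α=-11, β=-4; u≡5, v≡3 (mod 8); ε(u)ε(v)=0·1, αω(v)=-11·1, βω(u)=-4·1; sum ≡ 1  ⇒  -1.
(a,b)_13: α=4, u≡5; β=7, v≡4 (mod 13); (5|13)=-1, (4|13)=+1; sign (−1)^0·-1^7·+1^4 = -1.
(a,b)_17: α=0, u≡14; β=2, v≡13 (mod 17); (14|17)=-1, (13|17)=+1; sign (−1)^0·-1^2·+1^0 = +1.
(a,b)_∞: sgn(330)=+, sgn(-13)=−, so +1.
(a,b)_7: α=0, u≡1; β=2, v≡2 (mod 7); (1|7)=+1, (2|7)=+1; sign (−1)^0·+1^2·+1^0 = +1.
(a,b)_5: α=1, u≡4; β=-4, v≡3 (mod 5); (4|5)=+1, (3|5)=-1; sign (−1)^0·+1^-4·-1^1 = -1.
Ram(330, -13) = {2, 3, 5, 13}; no ℚ_2-point on the conic.

[2, 3, 5, 13]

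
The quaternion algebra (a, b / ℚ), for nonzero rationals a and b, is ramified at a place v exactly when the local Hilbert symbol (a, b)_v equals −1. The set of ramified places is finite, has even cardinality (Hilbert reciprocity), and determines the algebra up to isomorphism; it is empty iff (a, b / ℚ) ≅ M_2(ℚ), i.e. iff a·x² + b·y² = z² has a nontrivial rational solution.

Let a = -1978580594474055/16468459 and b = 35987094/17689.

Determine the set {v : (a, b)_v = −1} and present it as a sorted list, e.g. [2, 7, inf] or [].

[11, 13]

(a, b) ≡ (-1045, 33046) mod (ℚ^×)²; places V = {2, 3, 5, 7, 11, 13, 19, 31, 41, ∞}.
(a,b)_11: α=5, u≡3; β=2, v≡7 (mod 11); (3|11)=+1, (7|11)=-1; sign (−1)^0·+1^2·-1^5 = -1.
(a,b)_5: α=1, u≡1; β=0, v≡1 (mod 5); (1|5)=+1, (1|5)=+1; sign (−1)^0·+1^0·+1^1 = +1.
(a,b)_3: α=2, u≡2; β=2, v≡1 (mod 3); (2|3)=-1, (1|3)=+1; sign (−1)^0·-1^2·+1^2 = +1.
(a,b)_7: α=-4, u≡5; β=-2, v≡6 (mod 7); (5|7)=-1, (6|7)=-1; sign (−1)^0·-1^-2·-1^-4 = +1.
(a,b)_31: α=2, u≡4; β=1, v≡27 (mod 31); (4|31)=+1, (27|31)=-1; sign (−1)^0·+1^1·-1^2 = +1.
(a,b)_41: α=2, u≡5; β=1, v≡14 (mod 41); (5|41)=+1, (14|41)=-1; sign (−1)^0·+1^1·-1^2 = +1.
(a,b)_19: α=-3, u≡18; β=-2, v≡1 (mod 19); (18|19)=-1, (1|19)=+1; sign (−1)^0·-1^-2·+1^-3 = +1.
(a,b)_2: α=0, β=1; u≡3, v≡3 (mod 8); ε(u)ε(v)=1·1, αω(v)=0·1, βω(u)=1·1; sum ≡ 0  ⇒  +1.
(a,b)_13: α=2, u≡11; β=1, v≡2 (mod 13); (11|13)=-1, (2|13)=-1; sign (−1)^0·-1^1·-1^2 = -1.
(a,b)_∞: sgn(-1045)=−, sgn(33046)=+, so +1.
Ram(-1045, 33046) = {11, 13}; no ℚ_11-point on the conic.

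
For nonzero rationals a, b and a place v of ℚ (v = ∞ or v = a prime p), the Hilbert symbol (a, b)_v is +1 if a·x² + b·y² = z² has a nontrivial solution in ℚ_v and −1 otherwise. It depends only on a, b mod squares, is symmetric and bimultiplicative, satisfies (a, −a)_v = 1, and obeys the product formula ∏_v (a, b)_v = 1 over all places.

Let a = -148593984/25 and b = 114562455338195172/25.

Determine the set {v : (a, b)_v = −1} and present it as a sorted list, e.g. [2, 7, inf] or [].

(a, b) ≡ (-4389, 5313) mod (ℚ^×)²; places V = {2, 3, 5, 7, 11, 19, 23, ∞}.
(a,b)_19: α=1, u≡1; β=2, v≡2 (mod 19); (1|19)=+1, (2|19)=-1; sign (−1)^0·+1^2·-1^1 = -1.
(a,b)_11: α=1, u≡2; β=3, v≡10 (mod 11); (2|11)=-1, (10|11)=-1; sign (−1)^1·-1^3·-1^1 = -1.
(a,b)_5: α=-2, u≡1; β=-2, v≡2 (mod 5); (1|5)=+1, (2|5)=-1; sign (−1)^0·+1^-2·-1^-2 = +1.
(a,b)_7: α=1, u≡3; β=3, v≡5 (mod 7); (3|7)=-1, (5|7)=-1; sign (−1)^1·-1^3·-1^1 = -1.
(a,b)_3: α=1, u≡1; β=3, v≡1 (mod 3); (1|3)=+1, (1|3)=+1; sign (−1)^1·+1^3·+1^1 = -1.
(a,b)_∞: sgn(-4389)=−, sgn(5313)=+, so +1.
(a,b)_2: α=6, β=2; u≡3, v≡1 (mod 8); ε(u)ε(v)=1·0, αω(v)=6·0, βω(u)=2·1; sum ≡ 0  ⇒  +1.
(a,b)_23: α=2, u≡13; β=5, v≡9 (mod 23); (13|23)=+1, (9|23)=+1; sign (−1)^0·+1^5·+1^2 = +1.
|Ram(-4389, 5313)| = 4, even; anisotropic at {3, 7, 11, 19}.

[3, 7, 11, 19]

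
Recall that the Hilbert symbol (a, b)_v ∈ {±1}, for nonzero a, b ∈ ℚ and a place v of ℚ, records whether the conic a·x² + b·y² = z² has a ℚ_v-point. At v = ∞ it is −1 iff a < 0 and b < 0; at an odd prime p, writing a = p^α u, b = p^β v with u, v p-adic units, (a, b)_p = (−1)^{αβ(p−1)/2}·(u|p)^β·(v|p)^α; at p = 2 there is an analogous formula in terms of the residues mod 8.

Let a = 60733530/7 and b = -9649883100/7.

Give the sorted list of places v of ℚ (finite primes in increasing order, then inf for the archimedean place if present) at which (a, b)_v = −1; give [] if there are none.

[2, 3, 5, 11]

(a, b) ≡ (2310, -273) mod (ℚ^×)²; places V = {2, 3, 5, 7, 11, 13, ∞}.
(a,b)_7: α=-1, u≡4; β=-1, v≡3 (mod 7); (4|7)=+1, (3|7)=-1; sign (−1)^1·+1^-1·-1^-1 = +1.
(a,b)_13: α=2, u≡9; β=3, v≡7 (mod 13); (9|13)=+1, (7|13)=-1; sign (−1)^0·+1^3·-1^2 = +1.
(a,b)_∞: sgn(2310)=+, sgn(-273)=−, so +1.
(a,b)_5: α=1, u≡3; β=2, v≡3 (mod 5); (3|5)=-1, (3|5)=-1; sign (−1)^0·-1^2·-1^1 = -1.
(a,b)_2: α=1, β=2; u≡3, v≡7 (mod 8); ε(u)ε(v)=1·1, αω(v)=1·0, βω(u)=2·1; sum ≡ 1  ⇒  -1.
(a,b)_3: α=3, u≡2; β=1, v≡2 (mod 3); (2|3)=-1, (2|3)=-1; sign (−1)^1·-1^1·-1^3 = -1.
(a,b)_11: α=3, u≡5; β=4, v≡6 (mod 11); (5|11)=+1, (6|11)=-1; sign (−1)^0·+1^4·-1^3 = -1.
(2310, -273 / ℚ) ramifies at {2, 3, 5, 11}: a division algebra.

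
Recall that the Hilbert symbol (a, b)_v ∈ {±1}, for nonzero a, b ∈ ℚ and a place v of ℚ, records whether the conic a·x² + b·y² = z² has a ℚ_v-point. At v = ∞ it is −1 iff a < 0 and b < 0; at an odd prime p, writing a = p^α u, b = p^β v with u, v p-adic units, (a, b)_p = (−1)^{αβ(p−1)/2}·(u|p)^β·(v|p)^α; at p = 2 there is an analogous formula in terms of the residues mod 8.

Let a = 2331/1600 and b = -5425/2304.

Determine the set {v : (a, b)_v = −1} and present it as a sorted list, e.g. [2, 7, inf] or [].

[2, 7, 31, 37]

(a, b) ≡ (259, -217) mod (ℚ^×)²; places V = {2, 3, 5, 7, 31, 37, ∞}.
(a,b)_∞: sgn(259)=+, sgn(-217)=−, so +1.
(a,b)_31: α=0, u≡15; β=1, v≡29 (mod 31); (15|31)=-1, (29|31)=-1; sign (−1)^0·-1^1·-1^0 = -1.
(a,b)_7: α=1, u≡1; β=1, v≡2 (mod 7); (1|7)=+1, (2|7)=+1; sign (−1)^1·+1^1·+1^1 = -1.
(a,b)_3: α=2, u≡1; β=-2, v≡2 (mod 3); (1|3)=+1, (2|3)=-1; sign (−1)^0·+1^-2·-1^2 = +1.
(a,b)_2: α=-6, β=-8; u≡3, v≡7 (mod 8); ε(u)ε(v)=1·1, αω(v)=-6·0, βω(u)=-8·1; sum ≡ 1  ⇒  -1.
(a,b)_5: α=-2, u≡4; β=2, v≡2 (mod 5); (4|5)=+1, (2|5)=-1; sign (−1)^0·+1^2·-1^-2 = +1.
(a,b)_37: α=1, u≡7; β=0, v≡31 (mod 37); (7|37)=+1, (31|37)=-1; sign (−1)^0·+1^0·-1^1 = -1.
|Ram(259, -217)| = 4, even; anisotropic at {2, 7, 31, 37}.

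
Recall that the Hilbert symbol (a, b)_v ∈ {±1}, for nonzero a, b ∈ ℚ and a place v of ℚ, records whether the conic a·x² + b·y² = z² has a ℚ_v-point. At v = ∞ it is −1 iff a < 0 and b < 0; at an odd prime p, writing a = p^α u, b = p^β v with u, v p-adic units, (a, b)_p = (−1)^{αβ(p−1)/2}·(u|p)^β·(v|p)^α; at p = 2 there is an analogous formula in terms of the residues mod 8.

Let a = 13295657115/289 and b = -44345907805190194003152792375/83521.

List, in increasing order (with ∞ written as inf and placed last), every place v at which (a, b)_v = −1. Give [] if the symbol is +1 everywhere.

[5, 31]

Mod squares: a ≡ 58435, b ≡ -3097055. Check v ∈ {∞, 2, 3, 5, 13, 17, 29, 31, 53}.
v=13: a=13^1·(≡10), b=13^3·(≡3) mod 13; (10|13)=+1, (3|13)=+1; (−1)^{1·3·6}·(+1)^3·(+1)^1 = +1.
v=5: a=5^1·(≡2), b=5^3·(≡1) mod 5; (2|5)=-1, (1|5)=+1; (−1)^{1·3·2}·(-1)^3·(+1)^1 = -1.
v=∞: 58435 > 0 and -3097055 < 0  ⇒  (a,b)_∞ = +1.
v=53: a=53^2·(≡25), b=53^5·(≡28) mod 53; (25|53)=+1, (28|53)=+1; (−1)^{2·5·26}·(+1)^5·(+1)^2 = +1.
v=3: a=3^4·(≡1), b=3^12·(≡1) mod 3; (1|3)=+1, (1|3)=+1; (−1)^{4·12·1}·(+1)^12·(+1)^4 = +1.
v=17: a=17^-2·(≡6), b=17^-4·(≡11) mod 17; (6|17)=-1, (11|17)=-1; (−1)^{-2·-4·8}·(-1)^-4·(-1)^-2 = +1.
v=2: v_2(a)=0, v_2(b)=0; units ≡ 3, 1 (mod 8); ε·ε+αω+βω = 1·0+0·0+0·1 ≡ 0  ⇒  (a,b)_2 = +1.
v=31: a=31^1·(≡19), b=31^3·(≡2) mod 31; (19|31)=+1, (2|31)=+1; (−1)^{1·3·15}·(+1)^3·(+1)^1 = -1.
v=29: a=29^1·(≡12), b=29^3·(≡14) mod 29; (12|29)=-1, (14|29)=-1; (−1)^{1·3·14}·(-1)^3·(-1)^1 = +1.
Ram(58435, -3097055) = {5, 31}; no ℚ_5-point on the conic.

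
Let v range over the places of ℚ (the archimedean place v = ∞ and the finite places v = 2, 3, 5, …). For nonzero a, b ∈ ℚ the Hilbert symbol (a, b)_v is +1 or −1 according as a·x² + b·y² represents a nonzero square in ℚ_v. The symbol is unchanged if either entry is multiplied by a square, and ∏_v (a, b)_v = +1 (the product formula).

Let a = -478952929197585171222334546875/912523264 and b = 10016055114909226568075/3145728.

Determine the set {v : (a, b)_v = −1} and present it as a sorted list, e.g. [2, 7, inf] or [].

(a, b) ≡ (-1558779, 964689) mod (ℚ^×)²; places V = {2, 3, 5, 7, 11, 19, 23, 29, 31, 41, 47, 59, ∞}.
(a,b)_23: α=1, u≡1; β=1, v≡11 (mod 23); (1|23)=+1, (11|23)=-1; sign (−1)^1·+1^1·-1^1 = +1.
(a,b)_31: α=2, u≡20; β=1, v≡15 (mod 31); (20|31)=+1, (15|31)=-1; sign (−1)^0·+1^1·-1^2 = +1.
(a,b)_3: α=1, u≡1; β=-1, v≡2 (mod 3); (1|3)=+1, (2|3)=-1; sign (−1)^1·+1^-1·-1^1 = +1.
(a,b)_41: α=1, u≡28; β=1, v≡2 (mod 41); (28|41)=-1, (2|41)=+1; sign (−1)^0·-1^1·+1^1 = -1.
(a,b)_5: α=6, u≡1; β=2, v≡1 (mod 5); (1|5)=+1, (1|5)=+1; sign (−1)^0·+1^2·+1^6 = +1.
(a,b)_∞: sgn(-1558779)=−, sgn(964689)=+, so +1.
(a,b)_29: α=5, u≡19; β=4, v≡5 (mod 29); (19|29)=-1, (5|29)=+1; sign (−1)^0·-1^4·+1^5 = +1.
(a,b)_11: α=2, u≡5; β=1, v≡10 (mod 11); (5|11)=+1, (10|11)=-1; sign (−1)^0·+1^1·-1^2 = +1.
(a,b)_2: α=-18, β=-20; u≡5, v≡1 (mod 8); ε(u)ε(v)=0·0, αω(v)=-18·0, βω(u)=-20·1; sum ≡ 0  ⇒  +1.
(a,b)_47: α=4, u≡26; β=4, v≡3 (mod 47); (26|47)=-1, (3|47)=+1; sign (−1)^0·-1^4·+1^4 = +1.
(a,b)_19: α=1, u≡9; β=2, v≡12 (mod 19); (9|19)=+1, (12|19)=-1; sign (−1)^0·+1^2·-1^1 = -1.
(a,b)_7: α=2, u≡1; β=0, v≡6 (mod 7); (1|7)=+1, (6|7)=-1; sign (−1)^0·+1^0·-1^2 = +1.
(a,b)_59: α=-2, u≡1; β=0, v≡54 (mod 59); (1|59)=+1, (54|59)=-1; sign (−1)^0·+1^0·-1^-2 = +1.
|Ram(-1558779, 964689)| = 2, even; anisotropic at {19, 41}.

[19, 41]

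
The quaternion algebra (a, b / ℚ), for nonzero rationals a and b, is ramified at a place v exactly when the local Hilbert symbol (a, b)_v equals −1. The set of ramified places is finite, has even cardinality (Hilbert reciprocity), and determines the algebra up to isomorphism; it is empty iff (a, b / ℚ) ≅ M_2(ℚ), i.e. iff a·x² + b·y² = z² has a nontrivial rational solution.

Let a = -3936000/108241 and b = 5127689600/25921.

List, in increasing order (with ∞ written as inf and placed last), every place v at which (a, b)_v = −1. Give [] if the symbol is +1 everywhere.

[3, 17, 19, 41]

Mod squares: a ≡ -615, b ≡ 26486. Check v ∈ {∞, 2, 3, 5, 7, 11, 17, 19, 23, 41, 47}.
v=17: a=17^0·(≡5), b=17^1·(≡6) mod 17; (5|17)=-1, (6|17)=-1; (−1)^{0·1·8}·(-1)^1·(-1)^0 = -1.
v=11: a=11^0·(≡9), b=11^2·(≡9) mod 11; (9|11)=+1, (9|11)=+1; (−1)^{0·2·5}·(+1)^2·(+1)^0 = +1.
v=2: v_2(a)=8, v_2(b)=7; units ≡ 1, 3 (mod 8); ε·ε+αω+βω = 0·1+8·1+7·0 ≡ 0  ⇒  (a,b)_2 = +1.
v=7: a=7^-2·(≡4), b=7^-2·(≡3) mod 7; (4|7)=+1, (3|7)=-1; (−1)^{-2·-2·3}·(+1)^-2·(-1)^-2 = +1.
v=3: a=3^1·(≡2), b=3^0·(≡2) mod 3; (2|3)=-1, (2|3)=-1; (−1)^{1·0·1}·(-1)^0·(-1)^1 = -1.
v=∞: -615 < 0 and 26486 > 0  ⇒  (a,b)_∞ = +1.
v=47: a=47^-2·(≡31), b=47^0·(≡21) mod 47; (31|47)=-1, (21|47)=+1; (−1)^{-2·0·23}·(-1)^0·(+1)^-2 = +1.
v=23: a=23^0·(≡12), b=23^-2·(≡16) mod 23; (12|23)=+1, (16|23)=+1; (−1)^{0·-2·11}·(+1)^-2·(+1)^0 = +1.
v=5: a=5^3·(≡2), b=5^2·(≡4) mod 5; (2|5)=-1, (4|5)=+1; (−1)^{3·2·2}·(-1)^2·(+1)^3 = +1.
v=19: a=19^0·(≡18), b=19^1·(≡5) mod 19; (18|19)=-1, (5|19)=+1; (−1)^{0·1·9}·(-1)^1·(+1)^0 = -1.
v=41: a=41^1·(≡22), b=41^1·(≡25) mod 41; (22|41)=-1, (25|41)=+1; (−1)^{1·1·20}·(-1)^1·(+1)^1 = -1.
(-615, 26486 / ℚ) ramifies at {3, 17, 19, 41}: a division algebra.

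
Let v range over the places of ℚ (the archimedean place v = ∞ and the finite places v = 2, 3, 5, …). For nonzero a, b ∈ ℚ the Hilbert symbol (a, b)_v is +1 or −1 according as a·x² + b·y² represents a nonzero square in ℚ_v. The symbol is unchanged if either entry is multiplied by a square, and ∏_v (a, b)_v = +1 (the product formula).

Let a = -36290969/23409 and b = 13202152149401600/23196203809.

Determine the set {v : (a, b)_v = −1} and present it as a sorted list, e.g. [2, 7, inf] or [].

[2, 13]

(a, b) ≡ (-100529, 11) mod (ℚ^×)²; places V = {2, 3, 5, 7, 11, 13, 17, 19, 31, 37, ∞}.
(a,b)_∞: sgn(-100529)=−, sgn(11)=+, so +1.
(a,b)_17: α=-2, u≡8; β=-6, v≡5 (mod 17); (8|17)=+1, (5|17)=-1; sign (−1)^0·+1^-6·-1^-2 = +1.
(a,b)_19: α=3, u≡10; β=2, v≡16 (mod 19); (10|19)=-1, (16|19)=+1; sign (−1)^0·-1^2·+1^3 = +1.
(a,b)_31: α=0, u≡20; β=-2, v≡17 (mod 31); (20|31)=+1, (17|31)=-1; sign (−1)^0·+1^-2·-1^0 = +1.
(a,b)_3: α=-4, u≡1; β=0, v≡2 (mod 3); (1|3)=+1, (2|3)=-1; sign (−1)^0·+1^0·-1^-4 = +1.
(a,b)_11: α=1, u≡7; β=3, v≡1 (mod 11); (7|11)=-1, (1|11)=+1; sign (−1)^1·-1^3·+1^1 = +1.
(a,b)_37: α=1, u≡25; β=2, v≡34 (mod 37); (25|37)=+1, (34|37)=+1; sign (−1)^0·+1^2·+1^1 = +1.
(a,b)_7: α=0, u≡6; β=2, v≡2 (mod 7); (6|7)=-1, (2|7)=+1; sign (−1)^0·-1^2·+1^0 = +1.
(a,b)_13: α=1, u≡8; β=0, v≡5 (mod 13); (8|13)=-1, (5|13)=-1; sign (−1)^0·-1^0·-1^1 = -1.
(a,b)_5: α=0, u≡4; β=2, v≡1 (mod 5); (4|5)=+1, (1|5)=+1; sign (−1)^0·+1^2·+1^0 = +1.
(a,b)_2: α=0, β=14; u≡7, v≡3 (mod 8); ε(u)ε(v)=1·1, αω(v)=0·1, βω(u)=14·0; sum ≡ 1  ⇒  -1.
(-100529, 11 / ℚ) ramifies at {2, 13}: a division algebra.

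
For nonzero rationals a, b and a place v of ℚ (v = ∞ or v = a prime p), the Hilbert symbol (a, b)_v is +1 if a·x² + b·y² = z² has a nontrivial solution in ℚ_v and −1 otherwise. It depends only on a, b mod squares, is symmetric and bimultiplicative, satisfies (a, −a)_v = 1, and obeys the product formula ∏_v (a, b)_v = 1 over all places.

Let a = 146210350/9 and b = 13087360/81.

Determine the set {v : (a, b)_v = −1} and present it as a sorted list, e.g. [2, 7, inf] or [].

[2, 11]

Mod squares: a ≡ 286, b ≡ 10. Check v ∈ {∞, 2, 3, 5, 11, 13}.
v=∞: 286 > 0 and 10 > 0  ⇒  (a,b)_∞ = +1.
v=3: a=3^-2·(≡1), b=3^-4·(≡1) mod 3; (1|3)=+1, (1|3)=+1; (−1)^{-2·-4·1}·(+1)^-4·(+1)^-2 = +1.
v=5: a=5^2·(≡1), b=5^1·(≡2) mod 5; (1|5)=+1, (2|5)=-1; (−1)^{2·1·2}·(+1)^1·(-1)^2 = +1.
v=13: a=13^3·(≡9), b=13^2·(≡4) mod 13; (9|13)=+1, (4|13)=+1; (−1)^{3·2·6}·(+1)^2·(+1)^3 = +1.
v=11: a=11^3·(≡9), b=11^2·(≡2) mod 11; (9|11)=+1, (2|11)=-1; (−1)^{3·2·5}·(+1)^2·(-1)^3 = -1.
v=2: v_2(a)=1, v_2(b)=7; units ≡ 7, 5 (mod 8); ε·ε+αω+βω = 1·0+1·1+7·0 ≡ 1  ⇒  (a,b)_2 = -1.
Ram(286, 10) = {2, 11}; no ℚ_2-point on the conic.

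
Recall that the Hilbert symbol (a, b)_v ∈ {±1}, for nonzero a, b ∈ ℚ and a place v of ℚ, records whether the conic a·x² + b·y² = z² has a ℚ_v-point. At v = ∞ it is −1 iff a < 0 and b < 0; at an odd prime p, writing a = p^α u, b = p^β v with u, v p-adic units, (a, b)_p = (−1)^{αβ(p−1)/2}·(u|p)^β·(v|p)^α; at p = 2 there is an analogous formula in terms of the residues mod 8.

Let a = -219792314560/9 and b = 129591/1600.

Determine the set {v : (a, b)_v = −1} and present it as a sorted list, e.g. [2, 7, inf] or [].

Mod squares: a ≡ -1435, b ≡ 119. Check v ∈ {∞, 2, 3, 5, 7, 11, 13, 17, 41}.
v=5: a=5^1·(≡2), b=5^-2·(≡4) mod 5; (2|5)=-1, (4|5)=+1; (−1)^{1·-2·2}·(-1)^-2·(+1)^1 = +1.
v=17: a=17^2·(≡10), b=17^1·(≡12) mod 17; (10|17)=-1, (12|17)=-1; (−1)^{2·1·8}·(-1)^1·(-1)^2 = -1.
v=2: v_2(a)=6, v_2(b)=-6; units ≡ 5, 7 (mod 8); ε·ε+αω+βω = 0·1+6·0+-6·1 ≡ 0  ⇒  (a,b)_2 = +1.
v=41: a=41^1·(≡24), b=41^0·(≡31) mod 41; (24|41)=-1, (31|41)=+1; (−1)^{1·0·20}·(-1)^0·(+1)^1 = +1.
v=13: a=13^2·(≡8), b=13^0·(≡7) mod 13; (8|13)=-1, (7|13)=-1; (−1)^{2·0·6}·(-1)^0·(-1)^2 = +1.
v=11: a=11^0·(≡8), b=11^2·(≡3) mod 11; (8|11)=-1, (3|11)=+1; (−1)^{0·2·5}·(-1)^2·(+1)^0 = +1.
v=3: a=3^-2·(≡2), b=3^2·(≡2) mod 3; (2|3)=-1, (2|3)=-1; (−1)^{-2·2·1}·(-1)^2·(-1)^-2 = +1.
v=7: a=7^3·(≡5), b=7^1·(≡3) mod 7; (5|7)=-1, (3|7)=-1; (−1)^{3·1·3}·(-1)^1·(-1)^3 = -1.
v=∞: -1435 < 0 and 119 > 0  ⇒  (a,b)_∞ = +1.
(-1435, 119 / ℚ) ramifies at {7, 17}: a division algebra.

[7, 17]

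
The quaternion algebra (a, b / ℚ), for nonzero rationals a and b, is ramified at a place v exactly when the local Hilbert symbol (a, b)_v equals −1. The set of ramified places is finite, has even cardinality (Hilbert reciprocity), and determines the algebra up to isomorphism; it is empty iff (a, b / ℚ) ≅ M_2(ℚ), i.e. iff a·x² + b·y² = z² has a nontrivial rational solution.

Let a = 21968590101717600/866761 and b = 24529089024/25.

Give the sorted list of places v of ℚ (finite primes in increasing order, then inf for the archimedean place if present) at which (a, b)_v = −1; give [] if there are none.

Mod squares: a ≡ 967846, b ≡ 87986. Check v ∈ {∞, 2, 3, 5, 7, 11, 19, 29, 31, 37, 41}.
v=37: a=37^1·(≡16), b=37^1·(≡3) mod 37; (16|37)=+1, (3|37)=+1; (−1)^{1·1·18}·(+1)^1·(+1)^1 = +1.
v=31: a=31^2·(≡3), b=31^0·(≡9) mod 31; (3|31)=-1, (9|31)=+1; (−1)^{2·0·15}·(-1)^0·(+1)^2 = +1.
v=11: a=11^1·(≡8), b=11^2·(≡6) mod 11; (8|11)=-1, (6|11)=-1; (−1)^{1·2·5}·(-1)^2·(-1)^1 = -1.
v=5: a=5^2·(≡4), b=5^-2·(≡4) mod 5; (4|5)=+1, (4|5)=+1; (−1)^{2·-2·2}·(+1)^-2·(+1)^2 = +1.
v=19: a=19^-2·(≡9), b=19^0·(≡11) mod 19; (9|19)=+1, (11|19)=+1; (−1)^{-2·0·9}·(+1)^0·(+1)^-2 = +1.
v=41: a=41^1·(≡10), b=41^1·(≡14) mod 41; (10|41)=+1, (14|41)=-1; (−1)^{1·1·20}·(+1)^1·(-1)^1 = -1.
v=7: a=7^-4·(≡3), b=7^0·(≡5) mod 7; (3|7)=-1, (5|7)=-1; (−1)^{-4·0·3}·(-1)^0·(-1)^-4 = +1.
v=3: a=3^10·(≡1), b=3^2·(≡2) mod 3; (1|3)=+1, (2|3)=-1; (−1)^{10·2·1}·(+1)^2·(-1)^10 = +1.
v=∞: 967846 > 0 and 87986 > 0  ⇒  (a,b)_∞ = +1.
v=29: a=29^1·(≡28), b=29^1·(≡12) mod 29; (28|29)=+1, (12|29)=-1; (−1)^{1·1·14}·(+1)^1·(-1)^1 = -1.
v=2: v_2(a)=5, v_2(b)=9; units ≡ 3, 1 (mod 8); ε·ε+αω+βω = 1·0+5·0+9·1 ≡ 1  ⇒  (a,b)_2 = -1.
|Ram(967846, 87986)| = 4, even; anisotropic at {2, 11, 29, 41}.

[2, 11, 29, 41]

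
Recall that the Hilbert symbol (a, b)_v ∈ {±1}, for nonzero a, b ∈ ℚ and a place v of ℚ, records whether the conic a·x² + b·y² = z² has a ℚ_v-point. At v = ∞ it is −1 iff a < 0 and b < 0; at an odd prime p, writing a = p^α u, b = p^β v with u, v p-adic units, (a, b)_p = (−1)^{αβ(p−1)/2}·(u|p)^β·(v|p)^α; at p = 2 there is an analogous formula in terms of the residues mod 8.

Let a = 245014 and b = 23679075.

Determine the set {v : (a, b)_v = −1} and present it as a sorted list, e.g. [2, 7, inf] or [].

Mod squares: a ≡ 245014, b ≡ 947163. Check v ∈ {∞, 2, 3, 5, 7, 11, 23, 37, 43, 53}.
v=37: a=37^1·(≡36), b=37^1·(≡23) mod 37; (36|37)=+1, (23|37)=-1; (−1)^{1·1·18}·(+1)^1·(-1)^1 = -1.
v=∞: 245014 > 0 and 947163 > 0  ⇒  (a,b)_∞ = +1.
v=43: a=43^1·(≡22), b=43^0·(≡7) mod 43; (22|43)=-1, (7|43)=-1; (−1)^{1·0·21}·(-1)^0·(-1)^1 = -1.
v=11: a=11^1·(≡10), b=11^0·(≡2) mod 11; (10|11)=-1, (2|11)=-1; (−1)^{1·0·5}·(-1)^0·(-1)^1 = -1.
v=5: a=5^0·(≡4), b=5^2·(≡3) mod 5; (4|5)=+1, (3|5)=-1; (−1)^{0·2·2}·(+1)^2·(-1)^0 = +1.
v=23: a=23^0·(≡18), b=23^1·(≡22) mod 23; (18|23)=+1, (22|23)=-1; (−1)^{0·1·11}·(+1)^1·(-1)^0 = +1.
v=7: a=7^1·(≡2), b=7^1·(≡3) mod 7; (2|7)=+1, (3|7)=-1; (−1)^{1·1·3}·(+1)^1·(-1)^1 = +1.
v=2: v_2(a)=1, v_2(b)=0; units ≡ 3, 3 (mod 8); ε·ε+αω+βω = 1·1+1·1+0·1 ≡ 0  ⇒  (a,b)_2 = +1.
v=3: a=3^0·(≡1), b=3^1·(≡1) mod 3; (1|3)=+1, (1|3)=+1; (−1)^{0·1·1}·(+1)^1·(+1)^0 = +1.
v=53: a=53^0·(≡48), b=53^1·(≡38) mod 53; (48|53)=-1, (38|53)=+1; (−1)^{0·1·26}·(-1)^1·(+1)^0 = -1.
Ram(245014, 947163) = {11, 37, 43, 53}; no ℚ_11-point on the conic.

[11, 37, 43, 53]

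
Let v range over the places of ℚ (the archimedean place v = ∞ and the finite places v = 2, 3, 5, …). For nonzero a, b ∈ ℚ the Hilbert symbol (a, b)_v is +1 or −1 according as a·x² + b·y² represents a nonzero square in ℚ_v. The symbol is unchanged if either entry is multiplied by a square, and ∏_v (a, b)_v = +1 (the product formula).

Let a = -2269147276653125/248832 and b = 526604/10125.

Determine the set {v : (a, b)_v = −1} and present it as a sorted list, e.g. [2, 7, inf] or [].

(a, b) ≡ (-148335, 3895) mod (ℚ^×)²; places V = {2, 3, 5, 11, 13, 19, 29, 31, 41, ∞}.
(a,b)_5: α=5, u≡3; β=-3, v≡4 (mod 5); (3|5)=-1, (4|5)=+1; sign (−1)^0·-1^-3·+1^5 = -1.
(a,b)_19: α=2, u≡1; β=1, v≡12 (mod 19); (1|19)=+1, (12|19)=-1; sign (−1)^0·+1^1·-1^2 = +1.
(a,b)_3: α=-5, u≡1; β=-4, v≡1 (mod 3); (1|3)=+1, (1|3)=+1; sign (−1)^0·+1^-4·+1^-5 = +1.
(a,b)_13: α=0, u≡11; β=2, v≡2 (mod 13); (11|13)=-1, (2|13)=-1; sign (−1)^0·-1^2·-1^0 = +1.
(a,b)_29: α=1, u≡2; β=0, v≡20 (mod 29); (2|29)=-1, (20|29)=+1; sign (−1)^0·-1^0·+1^1 = +1.
(a,b)_41: α=2, u≡26; β=1, v≡15 (mod 41); (26|41)=-1, (15|41)=-1; sign (−1)^0·-1^1·-1^2 = -1.
(a,b)_11: α=3, u≡1; β=0, v≡9 (mod 11); (1|11)=+1, (9|11)=+1; sign (−1)^0·+1^0·+1^3 = +1.
(a,b)_31: α=1, u≡10; β=0, v≡2 (mod 31); (10|31)=+1, (2|31)=+1; sign (−1)^0·+1^0·+1^1 = +1.
(a,b)_2: α=-10, β=2; u≡1, v≡7 (mod 8); ε(u)ε(v)=0·1, αω(v)=-10·0, βω(u)=2·0; sum ≡ 0  ⇒  +1.
(a,b)_∞: sgn(-148335)=−, sgn(3895)=+, so +1.
|Ram(-148335, 3895)| = 2, even; anisotropic at {5, 41}.

[5, 41]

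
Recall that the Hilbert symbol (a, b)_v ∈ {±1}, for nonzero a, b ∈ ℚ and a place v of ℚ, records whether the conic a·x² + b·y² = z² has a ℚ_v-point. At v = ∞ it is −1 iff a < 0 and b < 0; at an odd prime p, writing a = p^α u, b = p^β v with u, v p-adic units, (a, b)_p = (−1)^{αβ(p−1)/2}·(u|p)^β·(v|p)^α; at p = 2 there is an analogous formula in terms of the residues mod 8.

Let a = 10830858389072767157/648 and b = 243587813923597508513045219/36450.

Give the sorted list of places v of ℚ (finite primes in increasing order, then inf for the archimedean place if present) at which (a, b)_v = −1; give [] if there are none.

[17, 23]

Mod squares: a ≡ 874, b ≡ 22678. Check v ∈ {∞, 2, 3, 5, 7, 17, 19, 23, 29}.
v=∞: 874 > 0 and 22678 > 0  ⇒  (a,b)_∞ = +1.
v=17: a=17^2·(≡10), b=17^3·(≡8) mod 17; (10|17)=-1, (8|17)=+1; (−1)^{2·3·8}·(-1)^3·(+1)^2 = -1.
v=19: a=19^3·(≡14), b=19^4·(≡4) mod 19; (14|19)=-1, (4|19)=+1; (−1)^{3·4·9}·(-1)^4·(+1)^3 = +1.
v=5: a=5^0·(≡4), b=5^-2·(≡3) mod 5; (4|5)=+1, (3|5)=-1; (−1)^{0·-2·2}·(+1)^-2·(-1)^0 = +1.
v=23: a=23^1·(≡15), b=23^1·(≡19) mod 23; (15|23)=-1, (19|23)=-1; (−1)^{1·1·11}·(-1)^1·(-1)^1 = -1.
v=29: a=29^2·(≡13), b=29^3·(≡25) mod 29; (13|29)=+1, (25|29)=+1; (−1)^{2·3·14}·(+1)^3·(+1)^2 = +1.
v=3: a=3^-4·(≡1), b=3^-6·(≡1) mod 3; (1|3)=+1, (1|3)=+1; (−1)^{-4·-6·1}·(+1)^-6·(+1)^-4 = +1.
v=2: v_2(a)=-3, v_2(b)=-1; units ≡ 5, 3 (mod 8); ε·ε+αω+βω = 0·1+-3·1+-1·1 ≡ 0  ⇒  (a,b)_2 = +1.
v=7: a=7^10·(≡6), b=7^14·(≡3) mod 7; (6|7)=-1, (3|7)=-1; (−1)^{10·14·3}·(-1)^14·(-1)^10 = +1.
Ram(874, 22678) = {17, 23}; no ℚ_17-point on the conic.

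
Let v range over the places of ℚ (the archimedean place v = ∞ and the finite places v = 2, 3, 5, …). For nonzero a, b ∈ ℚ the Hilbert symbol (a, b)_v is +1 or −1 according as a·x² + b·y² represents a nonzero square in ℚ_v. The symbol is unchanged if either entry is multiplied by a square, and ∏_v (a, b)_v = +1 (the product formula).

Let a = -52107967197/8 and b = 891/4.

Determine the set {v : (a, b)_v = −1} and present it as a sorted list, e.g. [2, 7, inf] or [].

(a, b) ≡ (-14586, 11) mod (ℚ^×)²; places V = {2, 3, 11, 13, 17, ∞}.
(a,b)_17: α=1, u≡9; β=0, v≡6 (mod 17); (9|17)=+1, (6|17)=-1; sign (−1)^0·+1^0·-1^1 = -1.
(a,b)_2: α=-3, β=-2; u≡3, v≡3 (mod 8); ε(u)ε(v)=1·1, αω(v)=-3·1, βω(u)=-2·1; sum ≡ 0  ⇒  +1.
(a,b)_3: α=11, u≡1; β=4, v≡2 (mod 3); (1|3)=+1, (2|3)=-1; sign (−1)^0·+1^4·-1^11 = -1.
(a,b)_13: α=1, u≡10; β=0, v≡5 (mod 13); (10|13)=+1, (5|13)=-1; sign (−1)^0·+1^0·-1^1 = -1.
(a,b)_∞: sgn(-14586)=−, sgn(11)=+, so +1.
(a,b)_11: α=3, u≡1; β=1, v≡1 (mod 11); (1|11)=+1, (1|11)=+1; sign (−1)^1·+1^1·+1^3 = -1.
Ram(-14586, 11) = {3, 11, 13, 17}; no ℚ_3-point on the conic.

[3, 11, 13, 17]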